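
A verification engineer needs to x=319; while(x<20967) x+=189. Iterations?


Step 1: x goes from 319 toward 20967 by 189; the body runs while x<20967, so iterations = ceil((bound-start)/step)
Step 2: Distance=20648
Step 3: ceil(20648/189)=110

110


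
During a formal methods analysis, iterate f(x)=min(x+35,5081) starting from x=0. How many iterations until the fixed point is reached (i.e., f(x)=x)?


Step 1: x=0, cap=5081, increment=35
Step 2: x grows by 35 each step until capped at 5081; fixed point is x=5081
Step 3: iterations = ceil(5081/35) = 146

146


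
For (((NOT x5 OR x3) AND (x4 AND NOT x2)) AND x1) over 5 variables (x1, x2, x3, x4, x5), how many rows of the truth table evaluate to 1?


Formula: (((NOT x5 OR x3) AND (x4 AND NOT x2)) AND x1) over 5 vars (32 rows)
Evaluate each row (x1, x2, x3, x4, x5 as bits, MSB first):
  row 0 [00000]: (((NOT 0 OR 0) AND (0 AND NOT 0)) AND 0) -> 0
  row 1 [00001]: (((NOT 1 OR 0) AND (0 AND NOT 0)) AND 0) -> 0
  row 2 [00010]: (((NOT 0 OR 0) AND (1 AND NOT 0)) AND 0) -> 0
  row 3 [00011]: (((NOT 1 OR 0) AND (1 AND NOT 0)) AND 0) -> 0
  row 4 [00100]: (((NOT 0 OR 1) AND (0 AND NOT 0)) AND 0) -> 0
  row 5 [00101]: (((NOT 1 OR 1) AND (0 AND NOT 0)) AND 0) -> 0
  row 6 [00110]: (((NOT 0 OR 1) AND (1 AND NOT 0)) AND 0) -> 0
  row 7 [00111]: (((NOT 1 OR 1) AND (1 AND NOT 0)) AND 0) -> 0
  row 8 [01000]: (((NOT 0 OR 0) AND (0 AND NOT 1)) AND 0) -> 0
  row 9 [01001]: (((NOT 1 OR 0) AND (0 AND NOT 1)) AND 0) -> 0
  row 10 [01010]: (((NOT 0 OR 0) AND (1 AND NOT 1)) AND 0) -> 0
  row 11 [01011]: (((NOT 1 OR 0) AND (1 AND NOT 1)) AND 0) -> 0
  row 12 [01100]: (((NOT 0 OR 1) AND (0 AND NOT 1)) AND 0) -> 0
  row 13 [01101]: (((NOT 1 OR 1) AND (0 AND NOT 1)) AND 0) -> 0
  row 14 [01110]: (((NOT 0 OR 1) AND (1 AND NOT 1)) AND 0) -> 0
  row 15 [01111]: (((NOT 1 OR 1) AND (1 AND NOT 1)) AND 0) -> 0
  row 16 [10000]: (((NOT 0 OR 0) AND (0 AND NOT 0)) AND 1) -> 0
  row 17 [10001]: (((NOT 1 OR 0) AND (0 AND NOT 0)) AND 1) -> 0
  row 18 [10010]: (((NOT 0 OR 0) AND (1 AND NOT 0)) AND 1) -> 1
  row 19 [10011]: (((NOT 1 OR 0) AND (1 AND NOT 0)) AND 1) -> 0
  row 20 [10100]: (((NOT 0 OR 1) AND (0 AND NOT 0)) AND 1) -> 0
  row 21 [10101]: (((NOT 1 OR 1) AND (0 AND NOT 0)) AND 1) -> 0
  row 22 [10110]: (((NOT 0 OR 1) AND (1 AND NOT 0)) AND 1) -> 1
  row 23 [10111]: (((NOT 1 OR 1) AND (1 AND NOT 0)) AND 1) -> 1
  row 24 [11000]: (((NOT 0 OR 0) AND (0 AND NOT 1)) AND 1) -> 0
  row 25 [11001]: (((NOT 1 OR 0) AND (0 AND NOT 1)) AND 1) -> 0
  row 26 [11010]: (((NOT 0 OR 0) AND (1 AND NOT 1)) AND 1) -> 0
  row 27 [11011]: (((NOT 1 OR 0) AND (1 AND NOT 1)) AND 1) -> 0
  row 28 [11100]: (((NOT 0 OR 1) AND (0 AND NOT 1)) AND 1) -> 0
  row 29 [11101]: (((NOT 1 OR 1) AND (0 AND NOT 1)) AND 1) -> 0
  row 30 [11110]: (((NOT 0 OR 1) AND (1 AND NOT 1)) AND 1) -> 0
  row 31 [11111]: (((NOT 1 OR 1) AND (1 AND NOT 1)) AND 1) -> 0
Full result column, 8 rows per line (x1,x2 fixed per line; x3,x4,x5 runs 000..111 left to right):
  rows 0-7 [x1,x2=00]: 00000000  (ones: 0)
  rows 8-15 [x1,x2=01]: 00000000  (ones: 0)
  rows 16-23 [x1,x2=10]: 00100011  (ones: 3)
  rows 24-31 [x1,x2=11]: 00000000  (ones: 0)
Count of 1-rows = 0+0+3+0 = 3

3


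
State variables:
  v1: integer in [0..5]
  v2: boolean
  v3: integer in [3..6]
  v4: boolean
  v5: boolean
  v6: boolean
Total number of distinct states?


State space = product of domain sizes of all variables.
Domain sizes:
  v1 (integer in [0..5]): 6
  v2 (boolean): 2
  v3 (integer in [3..6]): 4
  v4 (boolean): 2
  v5 (boolean): 2
  v6 (boolean): 2
Product = 6 * 2 * 4 * 2 * 2 * 2 = 384

384


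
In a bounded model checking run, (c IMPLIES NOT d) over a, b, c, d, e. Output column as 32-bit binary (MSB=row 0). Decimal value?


Formula: (c IMPLIES NOT d) over a, b, c, d, e (32 rows)
Evaluate each row (bits = a,b,c,d,e, MSB first):
  row 0 [00000]: (0 IMPLIES NOT 0) -> 1
  row 1 [00001]: (0 IMPLIES NOT 0) -> 1
  row 2 [00010]: (0 IMPLIES NOT 1) -> 1
  row 3 [00011]: (0 IMPLIES NOT 1) -> 1
  row 4 [00100]: (1 IMPLIES NOT 0) -> 1
  row 5 [00101]: (1 IMPLIES NOT 0) -> 1
  row 6 [00110]: (1 IMPLIES NOT 1) -> 0
  row 7 [00111]: (1 IMPLIES NOT 1) -> 0
  row 8 [01000]: (0 IMPLIES NOT 0) -> 1
  row 9 [01001]: (0 IMPLIES NOT 0) -> 1
  row 10 [01010]: (0 IMPLIES NOT 1) -> 1
  row 11 [01011]: (0 IMPLIES NOT 1) -> 1
  row 12 [01100]: (1 IMPLIES NOT 0) -> 1
  row 13 [01101]: (1 IMPLIES NOT 0) -> 1
  row 14 [01110]: (1 IMPLIES NOT 1) -> 0
  row 15 [01111]: (1 IMPLIES NOT 1) -> 0
  row 16 [10000]: (0 IMPLIES NOT 0) -> 1
  row 17 [10001]: (0 IMPLIES NOT 0) -> 1
  row 18 [10010]: (0 IMPLIES NOT 1) -> 1
  row 19 [10011]: (0 IMPLIES NOT 1) -> 1
  row 20 [10100]: (1 IMPLIES NOT 0) -> 1
  row 21 [10101]: (1 IMPLIES NOT 0) -> 1
  row 22 [10110]: (1 IMPLIES NOT 1) -> 0
  row 23 [10111]: (1 IMPLIES NOT 1) -> 0
  row 24 [11000]: (0 IMPLIES NOT 0) -> 1
  row 25 [11001]: (0 IMPLIES NOT 0) -> 1
  row 26 [11010]: (0 IMPLIES NOT 1) -> 1
  row 27 [11011]: (0 IMPLIES NOT 1) -> 1
  row 28 [11100]: (1 IMPLIES NOT 0) -> 1
  row 29 [11101]: (1 IMPLIES NOT 0) -> 1
  row 30 [11110]: (1 IMPLIES NOT 1) -> 0
  row 31 [11111]: (1 IMPLIES NOT 1) -> 0
Full result column, 4 rows per line (a,b,c fixed per line; d,e runs 00..11 left to right):
  rows 0-3 [a,b,c=000]: 1111  = hex F
  rows 4-7 [a,b,c=001]: 1100  = hex C
  rows 8-11 [a,b,c=010]: 1111  = hex F
  rows 12-15 [a,b,c=011]: 1100  = hex C
  rows 16-19 [a,b,c=100]: 1111  = hex F
  rows 20-23 [a,b,c=101]: 1100  = hex C
  rows 24-27 [a,b,c=110]: 1111  = hex F
  rows 28-31 [a,b,c=111]: 1100  = hex C
Output column (row 0 .. row 31) = 11111100111111001111110011111100
Output column grouped in 4s = 1111 1100 1111 1100 1111 1100 1111 1100 = 0xFCFCFCFC
Convert to decimal digit by digit (value = value*16 + digit):
  F -> 15
  15*16 + 12 (C) = 252
  252*16 + 15 (F) = 4047
  4047*16 + 12 (C) = 64764
  64764*16 + 15 (F) = 1036239
  1036239*16 + 12 (C) = 16579836
  16579836*16 + 15 (F) = 265277391
  265277391*16 + 12 (C) = 4244438268
Decimal = 4244438268

4244438268


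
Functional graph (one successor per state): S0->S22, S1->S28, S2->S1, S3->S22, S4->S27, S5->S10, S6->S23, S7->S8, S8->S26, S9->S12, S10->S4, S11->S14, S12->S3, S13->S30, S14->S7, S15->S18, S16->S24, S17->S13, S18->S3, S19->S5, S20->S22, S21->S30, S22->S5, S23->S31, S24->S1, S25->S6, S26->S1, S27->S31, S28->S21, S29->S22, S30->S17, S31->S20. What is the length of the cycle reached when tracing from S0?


Trace from S0 until a state repeats:
  S0 -> S22 -> S5 -> S10 -> S4 -> S27 -> S31 -> S20 -> S22
S22 first seen at step 1, revisited at step 8.
Cycle length = 8 - 1 = 7

7


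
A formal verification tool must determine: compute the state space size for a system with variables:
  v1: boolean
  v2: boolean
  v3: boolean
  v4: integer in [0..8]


State space = product of domain sizes of all variables.
Domain sizes:
  v1 (boolean): 2
  v2 (boolean): 2
  v3 (boolean): 2
  v4 (integer in [0..8]): 9
Product = 2 * 2 * 2 * 9 = 72

72


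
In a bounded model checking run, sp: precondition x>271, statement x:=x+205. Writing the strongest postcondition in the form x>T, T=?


Formula: sp(P, x:=E) = exists old_x. (x = E[old_x/x]) AND P[old_x/x] (old_x is the value of x before the assignment; eliminate old_x by solving x = E[old_x/x] for old_x)
Step 1: Precondition P: x>271, i.e. old_x > 271
Step 2: Assignment gives x = old_x + 205, so old_x = x - 205
Step 3: Substitute into P: x - 205 > 271
Step 4: Simplify: x > 271+205 = 476

476


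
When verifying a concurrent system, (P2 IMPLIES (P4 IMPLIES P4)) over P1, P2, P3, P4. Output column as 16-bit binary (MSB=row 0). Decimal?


Formula: (P2 IMPLIES (P4 IMPLIES P4)) over P1, P2, P3, P4 (16 rows)
Evaluate each row (bits = P1,P2,P3,P4, MSB first):
  row 0 [0000]: (0 IMPLIES (0 IMPLIES 0)) -> 1
  row 1 [0001]: (0 IMPLIES (1 IMPLIES 1)) -> 1
  row 2 [0010]: (0 IMPLIES (0 IMPLIES 0)) -> 1
  row 3 [0011]: (0 IMPLIES (1 IMPLIES 1)) -> 1
  row 4 [0100]: (1 IMPLIES (0 IMPLIES 0)) -> 1
  row 5 [0101]: (1 IMPLIES (1 IMPLIES 1)) -> 1
  row 6 [0110]: (1 IMPLIES (0 IMPLIES 0)) -> 1
  row 7 [0111]: (1 IMPLIES (1 IMPLIES 1)) -> 1
  row 8 [1000]: (0 IMPLIES (0 IMPLIES 0)) -> 1
  row 9 [1001]: (0 IMPLIES (1 IMPLIES 1)) -> 1
  row 10 [1010]: (0 IMPLIES (0 IMPLIES 0)) -> 1
  row 11 [1011]: (0 IMPLIES (1 IMPLIES 1)) -> 1
  row 12 [1100]: (1 IMPLIES (0 IMPLIES 0)) -> 1
  row 13 [1101]: (1 IMPLIES (1 IMPLIES 1)) -> 1
  row 14 [1110]: (1 IMPLIES (0 IMPLIES 0)) -> 1
  row 15 [1111]: (1 IMPLIES (1 IMPLIES 1)) -> 1
Full result column, 4 rows per line (P1,P2 fixed per line; P3,P4 runs 00..11 left to right):
  rows 0-3 [P1,P2=00]: 1111  = hex F
  rows 4-7 [P1,P2=01]: 1111  = hex F
  rows 8-11 [P1,P2=10]: 1111  = hex F
  rows 12-15 [P1,P2=11]: 1111  = hex F
Output column (row 0 .. row 15) = 1111111111111111
Output column grouped in 4s = 1111 1111 1111 1111 = 0xFFFF
Convert to decimal digit by digit (value = value*16 + digit):
  F -> 15
  15*16 + 15 (F) = 255
  255*16 + 15 (F) = 4095
  4095*16 + 15 (F) = 65535
Decimal = 65535

65535


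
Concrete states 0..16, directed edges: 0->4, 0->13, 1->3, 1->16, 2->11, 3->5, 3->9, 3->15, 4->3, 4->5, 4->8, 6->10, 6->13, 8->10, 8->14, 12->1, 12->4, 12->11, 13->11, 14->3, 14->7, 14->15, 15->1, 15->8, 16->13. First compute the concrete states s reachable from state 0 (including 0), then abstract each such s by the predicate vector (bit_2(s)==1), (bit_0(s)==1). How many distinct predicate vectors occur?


BFS from 0:
Concrete reachable: {0, 1, 3, 4, 5, 7, 8, 9, 10, 11, 13, 14, 15, 16}
Abstract via predicates (bit_2(s)==1), (bit_0(s)==1):
  (0,0) <- {0, 8, 10, 16}
  (0,1) <- {1, 3, 9, 11}
  (1,0) <- {4, 14}
  (1,1) <- {5, 7, 13, 15}
Distinct abstract states = 4

4


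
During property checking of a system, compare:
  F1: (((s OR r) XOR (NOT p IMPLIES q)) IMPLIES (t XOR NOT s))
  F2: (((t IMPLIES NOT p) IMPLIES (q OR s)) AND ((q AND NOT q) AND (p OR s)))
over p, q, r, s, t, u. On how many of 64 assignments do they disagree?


F1 = (((s OR r) XOR (NOT p IMPLIES q)) IMPLIES (t XOR NOT s))
F2 = (((t IMPLIES NOT p) IMPLIES (q OR s)) AND ((q AND NOT q) AND (p OR s)))
Evaluate both on each of 64 rows (bits = p,q,r,s,t,u):
  row 0 [000000]: F1=1 F2=0 (differ) -> 1
  row 1 [000001]: F1=1 F2=0 (differ) -> 1
  row 2 [000010]: F1=1 F2=0 (differ) -> 1
  row 3 [000011]: F1=1 F2=0 (differ) -> 1
  row 4 [000100]: F1=0 F2=0 -> 0
  (every remaining row is evaluated the same way; all 64 results are listed next)
Full result column, 8 rows per line (p,q,r fixed per line; s,t,u runs 000..111 left to right):
  rows 0-7 [p,q,r=000]: 11110011  (ones: 6)
  rows 8-15 [p,q,r=001]: 11000011  (ones: 4)
  rows 16-23 [p,q,r=010]: 11001111  (ones: 6)
  rows 24-31 [p,q,r=011]: 11111111  (ones: 8)
  rows 32-39 [p,q,r=100]: 11001111  (ones: 6)
  rows 40-47 [p,q,r=101]: 11111111  (ones: 8)
  rows 48-55 [p,q,r=110]: 11001111  (ones: 6)
  rows 56-63 [p,q,r=111]: 11111111  (ones: 8)
Disagreements = 6+4+6+8+6+8+6+8 = 52

52


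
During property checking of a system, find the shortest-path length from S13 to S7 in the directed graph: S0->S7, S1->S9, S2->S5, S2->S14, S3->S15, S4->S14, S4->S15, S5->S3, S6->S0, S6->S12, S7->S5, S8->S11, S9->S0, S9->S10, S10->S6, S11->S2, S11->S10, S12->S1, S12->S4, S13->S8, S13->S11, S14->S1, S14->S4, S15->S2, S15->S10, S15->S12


BFS layer-by-layer from S13:
  dist 0: {S13}
  dist 1: {S8, S11}
  dist 2: {S2, S10}
  dist 3: {S5, S6, S14}
  dist 4: {S0, S1, S3, S4, S12}
  dist 5: {S7, S9, S15}
  -> S7 reached at distance 5
Shortest path length = 5

5


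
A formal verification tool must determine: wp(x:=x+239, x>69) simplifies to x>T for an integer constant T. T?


Formula: wp(x:=E, P) = P[E/x] (substitute E for x in postcondition)
Step 1: Postcondition: x>69
Step 2: Substitute x+239 for x: x+239>69
Step 3: Solve for x: x > 69-239 = -170

-170


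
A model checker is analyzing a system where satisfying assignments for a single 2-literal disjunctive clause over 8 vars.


Step 1: Total=2^8=256
Step 2: Unsat when all 2 false: 2^6=64
Step 3: Sat=256-64=192

192


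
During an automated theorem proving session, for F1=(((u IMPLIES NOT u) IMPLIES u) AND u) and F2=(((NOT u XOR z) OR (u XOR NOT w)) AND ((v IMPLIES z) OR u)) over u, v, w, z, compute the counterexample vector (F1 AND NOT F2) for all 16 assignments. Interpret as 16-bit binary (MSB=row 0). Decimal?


F1 = (((u IMPLIES NOT u) IMPLIES u) AND u)
F2 = (((NOT u XOR z) OR (u XOR NOT w)) AND ((v IMPLIES z) OR u))
Counterexample to F1=>F2 is where F1=1 and F2=0.
Evaluate each row (bits = u,v,w,z, MSB first):
  row 0 [0000]: F1=0 F2=1 -> F1&~F2 -> 0
  row 1 [0001]: F1=0 F2=1 -> F1&~F2 -> 0
  row 2 [0010]: F1=0 F2=1 -> F1&~F2 -> 0
  row 3 [0011]: F1=0 F2=0 -> F1&~F2 -> 0
  row 4 [0100]: F1=0 F2=0 -> F1&~F2 -> 0
  row 5 [0101]: F1=0 F2=1 -> F1&~F2 -> 0
  row 6 [0110]: F1=0 F2=0 -> F1&~F2 -> 0
  row 7 [0111]: F1=0 F2=0 -> F1&~F2 -> 0
  row 8 [1000]: F1=1 F2=0 -> F1&~F2 -> 1
  row 9 [1001]: F1=1 F2=1 -> F1&~F2 -> 0
  row 10 [1010]: F1=1 F2=1 -> F1&~F2 -> 0
  row 11 [1011]: F1=1 F2=1 -> F1&~F2 -> 0
  row 12 [1100]: F1=1 F2=0 -> F1&~F2 -> 1
  row 13 [1101]: F1=1 F2=1 -> F1&~F2 -> 0
  row 14 [1110]: F1=1 F2=1 -> F1&~F2 -> 0
  row 15 [1111]: F1=1 F2=1 -> F1&~F2 -> 0
Full result column, 4 rows per line (u,v fixed per line; w,z runs 00..11 left to right):
  rows 0-3 [u,v=00]: 0000  = hex 0
  rows 4-7 [u,v=01]: 0000  = hex 0
  rows 8-11 [u,v=10]: 1000  = hex 8
  rows 12-15 [u,v=11]: 1000  = hex 8
Counterexample vector (row 0 .. row 15) = 0000000010001000
Output column grouped in 4s = 0000 0000 1000 1000 = 0x0088
Convert to decimal digit by digit (value = value*16 + digit):
  0 -> 0
  0*16 + 0 = 0
  0*16 + 8 = 8
  8*16 + 8 = 136
Decimal = 136

136


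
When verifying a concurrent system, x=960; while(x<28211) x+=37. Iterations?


Step 1: x goes from 960 toward 28211 by 37; the body runs while x<28211, so iterations = ceil((bound-start)/step)
Step 2: Distance=27251
Step 3: ceil(27251/37)=737

737


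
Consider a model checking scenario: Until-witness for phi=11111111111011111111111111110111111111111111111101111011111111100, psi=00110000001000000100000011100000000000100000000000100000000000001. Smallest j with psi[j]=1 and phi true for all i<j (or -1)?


(phi U psi) at 0: need smallest j with psi[j]=1 and phi[i]=1 for all i in [0,j).
Scan from step 0:
  step 0: phi=1, psi=0 -> continue
  step 1: phi=1, psi=0 -> continue
  step 2: psi=1 and phi held for [0,2) -> witness found
Witness step = 2

2


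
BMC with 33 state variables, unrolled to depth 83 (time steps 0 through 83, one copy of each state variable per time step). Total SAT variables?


BMC unrolls to depth k, creating one copy of each state var for steps 0..k.
Step count = 83 + 1 = 84 (steps 0 through 83)
Vars per step = 33
Total = 33 * 84 = 2772

2772


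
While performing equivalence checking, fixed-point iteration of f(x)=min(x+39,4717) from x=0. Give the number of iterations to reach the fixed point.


Step 1: x=0, cap=4717, increment=39
Step 2: x grows by 39 each step until capped at 4717; fixed point is x=4717
Step 3: iterations = ceil(4717/39) = 121

121


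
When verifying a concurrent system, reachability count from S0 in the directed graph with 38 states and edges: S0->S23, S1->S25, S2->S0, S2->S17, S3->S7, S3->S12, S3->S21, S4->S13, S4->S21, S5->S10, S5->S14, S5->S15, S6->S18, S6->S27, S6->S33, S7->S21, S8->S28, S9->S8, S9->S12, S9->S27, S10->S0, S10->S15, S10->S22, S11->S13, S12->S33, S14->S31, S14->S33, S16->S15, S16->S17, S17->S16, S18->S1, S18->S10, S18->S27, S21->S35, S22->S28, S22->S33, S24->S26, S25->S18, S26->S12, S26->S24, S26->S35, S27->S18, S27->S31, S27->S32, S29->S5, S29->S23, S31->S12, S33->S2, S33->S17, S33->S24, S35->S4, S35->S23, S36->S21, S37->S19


BFS from S0:
  layer 0: {S0}
  layer 1: {S23}
Reachable set: {S0, S23}
Count = 2

2


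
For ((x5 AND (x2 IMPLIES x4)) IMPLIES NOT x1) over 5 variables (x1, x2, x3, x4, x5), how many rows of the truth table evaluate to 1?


Formula: ((x5 AND (x2 IMPLIES x4)) IMPLIES NOT x1) over 5 vars (32 rows)
Evaluate each row (x1, x2, x3, x4, x5 as bits, MSB first):
  row 0 [00000]: ((0 AND (0 IMPLIES 0)) IMPLIES NOT 0) -> 1
  row 1 [00001]: ((1 AND (0 IMPLIES 0)) IMPLIES NOT 0) -> 1
  row 2 [00010]: ((0 AND (0 IMPLIES 1)) IMPLIES NOT 0) -> 1
  row 3 [00011]: ((1 AND (0 IMPLIES 1)) IMPLIES NOT 0) -> 1
  row 4 [00100]: ((0 AND (0 IMPLIES 0)) IMPLIES NOT 0) -> 1
  row 5 [00101]: ((1 AND (0 IMPLIES 0)) IMPLIES NOT 0) -> 1
  row 6 [00110]: ((0 AND (0 IMPLIES 1)) IMPLIES NOT 0) -> 1
  row 7 [00111]: ((1 AND (0 IMPLIES 1)) IMPLIES NOT 0) -> 1
  row 8 [01000]: ((0 AND (1 IMPLIES 0)) IMPLIES NOT 0) -> 1
  row 9 [01001]: ((1 AND (1 IMPLIES 0)) IMPLIES NOT 0) -> 1
  row 10 [01010]: ((0 AND (1 IMPLIES 1)) IMPLIES NOT 0) -> 1
  row 11 [01011]: ((1 AND (1 IMPLIES 1)) IMPLIES NOT 0) -> 1
  row 12 [01100]: ((0 AND (1 IMPLIES 0)) IMPLIES NOT 0) -> 1
  row 13 [01101]: ((1 AND (1 IMPLIES 0)) IMPLIES NOT 0) -> 1
  row 14 [01110]: ((0 AND (1 IMPLIES 1)) IMPLIES NOT 0) -> 1
  row 15 [01111]: ((1 AND (1 IMPLIES 1)) IMPLIES NOT 0) -> 1
  row 16 [10000]: ((0 AND (0 IMPLIES 0)) IMPLIES NOT 1) -> 1
  row 17 [10001]: ((1 AND (0 IMPLIES 0)) IMPLIES NOT 1) -> 0
  row 18 [10010]: ((0 AND (0 IMPLIES 1)) IMPLIES NOT 1) -> 1
  row 19 [10011]: ((1 AND (0 IMPLIES 1)) IMPLIES NOT 1) -> 0
  row 20 [10100]: ((0 AND (0 IMPLIES 0)) IMPLIES NOT 1) -> 1
  row 21 [10101]: ((1 AND (0 IMPLIES 0)) IMPLIES NOT 1) -> 0
  row 22 [10110]: ((0 AND (0 IMPLIES 1)) IMPLIES NOT 1) -> 1
  row 23 [10111]: ((1 AND (0 IMPLIES 1)) IMPLIES NOT 1) -> 0
  row 24 [11000]: ((0 AND (1 IMPLIES 0)) IMPLIES NOT 1) -> 1
  row 25 [11001]: ((1 AND (1 IMPLIES 0)) IMPLIES NOT 1) -> 1
  row 26 [11010]: ((0 AND (1 IMPLIES 1)) IMPLIES NOT 1) -> 1
  row 27 [11011]: ((1 AND (1 IMPLIES 1)) IMPLIES NOT 1) -> 0
  row 28 [11100]: ((0 AND (1 IMPLIES 0)) IMPLIES NOT 1) -> 1
  row 29 [11101]: ((1 AND (1 IMPLIES 0)) IMPLIES NOT 1) -> 1
  row 30 [11110]: ((0 AND (1 IMPLIES 1)) IMPLIES NOT 1) -> 1
  row 31 [11111]: ((1 AND (1 IMPLIES 1)) IMPLIES NOT 1) -> 0
Full result column, 8 rows per line (x1,x2 fixed per line; x3,x4,x5 runs 000..111 left to right):
  rows 0-7 [x1,x2=00]: 11111111  (ones: 8)
  rows 8-15 [x1,x2=01]: 11111111  (ones: 8)
  rows 16-23 [x1,x2=10]: 10101010  (ones: 4)
  rows 24-31 [x1,x2=11]: 11101110  (ones: 6)
Count of 1-rows = 8+8+4+6 = 26

26


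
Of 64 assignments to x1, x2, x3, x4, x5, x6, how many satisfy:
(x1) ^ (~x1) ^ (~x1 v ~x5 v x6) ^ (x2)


CNF with 4 clauses over 6 vars (64 assignments).
An assignment satisfies CNF iff every clause has >=1 true literal.
Check each row (bits = x1,x2,x3,x4,x5,x6; clause T/F shown):
  row 0 [000000]: clauses=FTTF -> 0
  row 1 [000001]: clauses=FTTF -> 0
  row 2 [000010]: clauses=FTTF -> 0
  row 3 [000011]: clauses=FTTF -> 0
  row 4 [000100]: clauses=FTTF -> 0
  (every remaining row is evaluated the same way; all 64 results are listed next)
Full result column, 8 rows per line (x1,x2,x3 fixed per line; x4,x5,x6 runs 000..111 left to right):
  rows 0-7 [x1,x2,x3=000]: 00000000  (ones: 0)
  rows 8-15 [x1,x2,x3=001]: 00000000  (ones: 0)
  rows 16-23 [x1,x2,x3=010]: 00000000  (ones: 0)
  rows 24-31 [x1,x2,x3=011]: 00000000  (ones: 0)
  rows 32-39 [x1,x2,x3=100]: 00000000  (ones: 0)
  rows 40-47 [x1,x2,x3=101]: 00000000  (ones: 0)
  rows 48-55 [x1,x2,x3=110]: 00000000  (ones: 0)
  rows 56-63 [x1,x2,x3=111]: 00000000  (ones: 0)
Satisfying assignments = 0+0+0+0+0+0+0+0 = 0

0


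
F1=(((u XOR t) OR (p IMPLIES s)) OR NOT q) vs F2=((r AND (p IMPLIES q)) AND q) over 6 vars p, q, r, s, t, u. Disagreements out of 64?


F1 = (((u XOR t) OR (p IMPLIES s)) OR NOT q)
F2 = ((r AND (p IMPLIES q)) AND q)
Evaluate both on each of 64 rows (bits = p,q,r,s,t,u):
  row 0 [000000]: F1=1 F2=0 (differ) -> 1
  row 1 [000001]: F1=1 F2=0 (differ) -> 1
  row 2 [000010]: F1=1 F2=0 (differ) -> 1
  row 3 [000011]: F1=1 F2=0 (differ) -> 1
  row 4 [000100]: F1=1 F2=0 (differ) -> 1
  (every remaining row is evaluated the same way; all 64 results are listed next)
Full result column, 8 rows per line (p,q,r fixed per line; s,t,u runs 000..111 left to right):
  rows 0-7 [p,q,r=000]: 11111111  (ones: 8)
  rows 8-15 [p,q,r=001]: 11111111  (ones: 8)
  rows 16-23 [p,q,r=010]: 11111111  (ones: 8)
  rows 24-31 [p,q,r=011]: 00000000  (ones: 0)
  rows 32-39 [p,q,r=100]: 11111111  (ones: 8)
  rows 40-47 [p,q,r=101]: 11111111  (ones: 8)
  rows 48-55 [p,q,r=110]: 01101111  (ones: 6)
  rows 56-63 [p,q,r=111]: 10010000  (ones: 2)
Disagreements = 8+8+8+0+8+8+6+2 = 48

48


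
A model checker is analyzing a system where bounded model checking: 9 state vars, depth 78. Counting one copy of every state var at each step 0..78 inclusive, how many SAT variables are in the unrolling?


BMC unrolls to depth k, creating one copy of each state var for steps 0..k.
Step count = 78 + 1 = 79 (steps 0 through 78)
Vars per step = 9
Total = 9 * 79 = 711

711


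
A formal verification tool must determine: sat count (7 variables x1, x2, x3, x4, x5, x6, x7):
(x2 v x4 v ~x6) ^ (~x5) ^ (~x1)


CNF with 3 clauses over 7 vars (128 assignments).
An assignment satisfies CNF iff every clause has >=1 true literal.
Check each row (bits = x1,x2,x3,x4,x5,x6,x7; clause T/F shown):
  row 0 [0000000]: clauses=TTT -> 1
  row 1 [0000001]: clauses=TTT -> 1
  row 2 [0000010]: clauses=FTT -> 0
  row 3 [0000011]: clauses=FTT -> 0
  row 4 [0000100]: clauses=TFT -> 0
  (every remaining row is evaluated the same way; all 128 results are listed next)
Full result column, 8 rows per line (x1,x2,x3,x4 fixed per line; x5,x6,x7 runs 000..111 left to right):
  rows 0-7 [x1,x2,x3,x4=0000]: 11000000  (ones: 2)
  rows 8-15 [x1,x2,x3,x4=0001]: 11110000  (ones: 4)
  rows 16-23 [x1,x2,x3,x4=0010]: 11000000  (ones: 2)
  rows 24-31 [x1,x2,x3,x4=0011]: 11110000  (ones: 4)
  rows 32-39 [x1,x2,x3,x4=0100]: 11110000  (ones: 4)
  rows 40-47 [x1,x2,x3,x4=0101]: 11110000  (ones: 4)
  rows 48-55 [x1,x2,x3,x4=0110]: 11110000  (ones: 4)
  rows 56-63 [x1,x2,x3,x4=0111]: 11110000  (ones: 4)
  rows 64-71 [x1,x2,x3,x4=1000]: 00000000  (ones: 0)
  rows 72-79 [x1,x2,x3,x4=1001]: 00000000  (ones: 0)
  rows 80-87 [x1,x2,x3,x4=1010]: 00000000  (ones: 0)
  rows 88-95 [x1,x2,x3,x4=1011]: 00000000  (ones: 0)
  rows 96-103 [x1,x2,x3,x4=1100]: 00000000  (ones: 0)
  rows 104-111 [x1,x2,x3,x4=1101]: 00000000  (ones: 0)
  rows 112-119 [x1,x2,x3,x4=1110]: 00000000  (ones: 0)
  rows 120-127 [x1,x2,x3,x4=1111]: 00000000  (ones: 0)
Satisfying assignments = 2+4+2+4+4+4+4+4+0+0+0+0+0+0+0+0 = 28

28


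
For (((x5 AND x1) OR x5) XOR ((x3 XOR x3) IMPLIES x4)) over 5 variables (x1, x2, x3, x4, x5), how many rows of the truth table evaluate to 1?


Formula: (((x5 AND x1) OR x5) XOR ((x3 XOR x3) IMPLIES x4)) over 5 vars (32 rows)
Evaluate each row (x1, x2, x3, x4, x5 as bits, MSB first):
  row 0 [00000]: (((0 AND 0) OR 0) XOR ((0 XOR 0) IMPLIES 0)) -> 1
  row 1 [00001]: (((1 AND 0) OR 1) XOR ((0 XOR 0) IMPLIES 0)) -> 0
  row 2 [00010]: (((0 AND 0) OR 0) XOR ((0 XOR 0) IMPLIES 1)) -> 1
  row 3 [00011]: (((1 AND 0) OR 1) XOR ((0 XOR 0) IMPLIES 1)) -> 0
  row 4 [00100]: (((0 AND 0) OR 0) XOR ((1 XOR 1) IMPLIES 0)) -> 1
  row 5 [00101]: (((1 AND 0) OR 1) XOR ((1 XOR 1) IMPLIES 0)) -> 0
  row 6 [00110]: (((0 AND 0) OR 0) XOR ((1 XOR 1) IMPLIES 1)) -> 1
  row 7 [00111]: (((1 AND 0) OR 1) XOR ((1 XOR 1) IMPLIES 1)) -> 0
  row 8 [01000]: (((0 AND 0) OR 0) XOR ((0 XOR 0) IMPLIES 0)) -> 1
  row 9 [01001]: (((1 AND 0) OR 1) XOR ((0 XOR 0) IMPLIES 0)) -> 0
  row 10 [01010]: (((0 AND 0) OR 0) XOR ((0 XOR 0) IMPLIES 1)) -> 1
  row 11 [01011]: (((1 AND 0) OR 1) XOR ((0 XOR 0) IMPLIES 1)) -> 0
  row 12 [01100]: (((0 AND 0) OR 0) XOR ((1 XOR 1) IMPLIES 0)) -> 1
  row 13 [01101]: (((1 AND 0) OR 1) XOR ((1 XOR 1) IMPLIES 0)) -> 0
  row 14 [01110]: (((0 AND 0) OR 0) XOR ((1 XOR 1) IMPLIES 1)) -> 1
  row 15 [01111]: (((1 AND 0) OR 1) XOR ((1 XOR 1) IMPLIES 1)) -> 0
  row 16 [10000]: (((0 AND 1) OR 0) XOR ((0 XOR 0) IMPLIES 0)) -> 1
  row 17 [10001]: (((1 AND 1) OR 1) XOR ((0 XOR 0) IMPLIES 0)) -> 0
  row 18 [10010]: (((0 AND 1) OR 0) XOR ((0 XOR 0) IMPLIES 1)) -> 1
  row 19 [10011]: (((1 AND 1) OR 1) XOR ((0 XOR 0) IMPLIES 1)) -> 0
  row 20 [10100]: (((0 AND 1) OR 0) XOR ((1 XOR 1) IMPLIES 0)) -> 1
  row 21 [10101]: (((1 AND 1) OR 1) XOR ((1 XOR 1) IMPLIES 0)) -> 0
  row 22 [10110]: (((0 AND 1) OR 0) XOR ((1 XOR 1) IMPLIES 1)) -> 1
  row 23 [10111]: (((1 AND 1) OR 1) XOR ((1 XOR 1) IMPLIES 1)) -> 0
  row 24 [11000]: (((0 AND 1) OR 0) XOR ((0 XOR 0) IMPLIES 0)) -> 1
  row 25 [11001]: (((1 AND 1) OR 1) XOR ((0 XOR 0) IMPLIES 0)) -> 0
  row 26 [11010]: (((0 AND 1) OR 0) XOR ((0 XOR 0) IMPLIES 1)) -> 1
  row 27 [11011]: (((1 AND 1) OR 1) XOR ((0 XOR 0) IMPLIES 1)) -> 0
  row 28 [11100]: (((0 AND 1) OR 0) XOR ((1 XOR 1) IMPLIES 0)) -> 1
  row 29 [11101]: (((1 AND 1) OR 1) XOR ((1 XOR 1) IMPLIES 0)) -> 0
  row 30 [11110]: (((0 AND 1) OR 0) XOR ((1 XOR 1) IMPLIES 1)) -> 1
  row 31 [11111]: (((1 AND 1) OR 1) XOR ((1 XOR 1) IMPLIES 1)) -> 0
Full result column, 8 rows per line (x1,x2 fixed per line; x3,x4,x5 runs 000..111 left to right):
  rows 0-7 [x1,x2=00]: 10101010  (ones: 4)
  rows 8-15 [x1,x2=01]: 10101010  (ones: 4)
  rows 16-23 [x1,x2=10]: 10101010  (ones: 4)
  rows 24-31 [x1,x2=11]: 10101010  (ones: 4)
Count of 1-rows = 4+4+4+4 = 16

16


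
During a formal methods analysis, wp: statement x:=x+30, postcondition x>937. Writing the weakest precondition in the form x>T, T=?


Formula: wp(x:=E, P) = P[E/x] (substitute E for x in postcondition)
Step 1: Postcondition: x>937
Step 2: Substitute x+30 for x: x+30>937
Step 3: Solve for x: x > 937-30 = 907

907


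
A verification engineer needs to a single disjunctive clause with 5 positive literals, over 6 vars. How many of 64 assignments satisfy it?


Step 1: Total=2^6=64
Step 2: Unsat when all 5 false: 2^1=2
Step 3: Sat=64-2=62

62


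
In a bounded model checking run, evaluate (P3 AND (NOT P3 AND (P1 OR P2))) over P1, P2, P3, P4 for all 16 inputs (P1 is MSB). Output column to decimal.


Formula: (P3 AND (NOT P3 AND (P1 OR P2))) over P1, P2, P3, P4 (16 rows)
Evaluate each row (bits = P1,P2,P3,P4, MSB first):
  row 0 [0000]: (0 AND (NOT 0 AND (0 OR 0))) -> 0
  row 1 [0001]: (0 AND (NOT 0 AND (0 OR 0))) -> 0
  row 2 [0010]: (1 AND (NOT 1 AND (0 OR 0))) -> 0
  row 3 [0011]: (1 AND (NOT 1 AND (0 OR 0))) -> 0
  row 4 [0100]: (0 AND (NOT 0 AND (0 OR 1))) -> 0
  row 5 [0101]: (0 AND (NOT 0 AND (0 OR 1))) -> 0
  row 6 [0110]: (1 AND (NOT 1 AND (0 OR 1))) -> 0
  row 7 [0111]: (1 AND (NOT 1 AND (0 OR 1))) -> 0
  row 8 [1000]: (0 AND (NOT 0 AND (1 OR 0))) -> 0
  row 9 [1001]: (0 AND (NOT 0 AND (1 OR 0))) -> 0
  row 10 [1010]: (1 AND (NOT 1 AND (1 OR 0))) -> 0
  row 11 [1011]: (1 AND (NOT 1 AND (1 OR 0))) -> 0
  row 12 [1100]: (0 AND (NOT 0 AND (1 OR 1))) -> 0
  row 13 [1101]: (0 AND (NOT 0 AND (1 OR 1))) -> 0
  row 14 [1110]: (1 AND (NOT 1 AND (1 OR 1))) -> 0
  row 15 [1111]: (1 AND (NOT 1 AND (1 OR 1))) -> 0
Full result column, 4 rows per line (P1,P2 fixed per line; P3,P4 runs 00..11 left to right):
  rows 0-3 [P1,P2=00]: 0000  = hex 0
  rows 4-7 [P1,P2=01]: 0000  = hex 0
  rows 8-11 [P1,P2=10]: 0000  = hex 0
  rows 12-15 [P1,P2=11]: 0000  = hex 0
Output column (row 0 .. row 15) = 0000000000000000
Output column grouped in 4s = 0000 0000 0000 0000 = 0x0000
Convert to decimal digit by digit (value = value*16 + digit):
  0 -> 0
  0*16 + 0 = 0
  0*16 + 0 = 0
  0*16 + 0 = 0
Decimal = 0

0


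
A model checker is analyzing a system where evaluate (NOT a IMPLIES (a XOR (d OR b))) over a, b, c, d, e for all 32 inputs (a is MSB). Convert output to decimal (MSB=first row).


Formula: (NOT a IMPLIES (a XOR (d OR b))) over a, b, c, d, e (32 rows)
Evaluate each row (bits = a,b,c,d,e, MSB first):
  row 0 [00000]: (NOT 0 IMPLIES (0 XOR (0 OR 0))) -> 0
  row 1 [00001]: (NOT 0 IMPLIES (0 XOR (0 OR 0))) -> 0
  row 2 [00010]: (NOT 0 IMPLIES (0 XOR (1 OR 0))) -> 1
  row 3 [00011]: (NOT 0 IMPLIES (0 XOR (1 OR 0))) -> 1
  row 4 [00100]: (NOT 0 IMPLIES (0 XOR (0 OR 0))) -> 0
  row 5 [00101]: (NOT 0 IMPLIES (0 XOR (0 OR 0))) -> 0
  row 6 [00110]: (NOT 0 IMPLIES (0 XOR (1 OR 0))) -> 1
  row 7 [00111]: (NOT 0 IMPLIES (0 XOR (1 OR 0))) -> 1
  row 8 [01000]: (NOT 0 IMPLIES (0 XOR (0 OR 1))) -> 1
  row 9 [01001]: (NOT 0 IMPLIES (0 XOR (0 OR 1))) -> 1
  row 10 [01010]: (NOT 0 IMPLIES (0 XOR (1 OR 1))) -> 1
  row 11 [01011]: (NOT 0 IMPLIES (0 XOR (1 OR 1))) -> 1
  row 12 [01100]: (NOT 0 IMPLIES (0 XOR (0 OR 1))) -> 1
  row 13 [01101]: (NOT 0 IMPLIES (0 XOR (0 OR 1))) -> 1
  row 14 [01110]: (NOT 0 IMPLIES (0 XOR (1 OR 1))) -> 1
  row 15 [01111]: (NOT 0 IMPLIES (0 XOR (1 OR 1))) -> 1
  row 16 [10000]: (NOT 1 IMPLIES (1 XOR (0 OR 0))) -> 1
  row 17 [10001]: (NOT 1 IMPLIES (1 XOR (0 OR 0))) -> 1
  row 18 [10010]: (NOT 1 IMPLIES (1 XOR (1 OR 0))) -> 1
  row 19 [10011]: (NOT 1 IMPLIES (1 XOR (1 OR 0))) -> 1
  row 20 [10100]: (NOT 1 IMPLIES (1 XOR (0 OR 0))) -> 1
  row 21 [10101]: (NOT 1 IMPLIES (1 XOR (0 OR 0))) -> 1
  row 22 [10110]: (NOT 1 IMPLIES (1 XOR (1 OR 0))) -> 1
  row 23 [10111]: (NOT 1 IMPLIES (1 XOR (1 OR 0))) -> 1
  row 24 [11000]: (NOT 1 IMPLIES (1 XOR (0 OR 1))) -> 1
  row 25 [11001]: (NOT 1 IMPLIES (1 XOR (0 OR 1))) -> 1
  row 26 [11010]: (NOT 1 IMPLIES (1 XOR (1 OR 1))) -> 1
  row 27 [11011]: (NOT 1 IMPLIES (1 XOR (1 OR 1))) -> 1
  row 28 [11100]: (NOT 1 IMPLIES (1 XOR (0 OR 1))) -> 1
  row 29 [11101]: (NOT 1 IMPLIES (1 XOR (0 OR 1))) -> 1
  row 30 [11110]: (NOT 1 IMPLIES (1 XOR (1 OR 1))) -> 1
  row 31 [11111]: (NOT 1 IMPLIES (1 XOR (1 OR 1))) -> 1
Full result column, 4 rows per line (a,b,c fixed per line; d,e runs 00..11 left to right):
  rows 0-3 [a,b,c=000]: 0011  = hex 3
  rows 4-7 [a,b,c=001]: 0011  = hex 3
  rows 8-11 [a,b,c=010]: 1111  = hex F
  rows 12-15 [a,b,c=011]: 1111  = hex F
  rows 16-19 [a,b,c=100]: 1111  = hex F
  rows 20-23 [a,b,c=101]: 1111  = hex F
  rows 24-27 [a,b,c=110]: 1111  = hex F
  rows 28-31 [a,b,c=111]: 1111  = hex F
Output column (row 0 .. row 31) = 00110011111111111111111111111111
Output column grouped in 4s = 0011 0011 1111 1111 1111 1111 1111 1111 = 0x33FFFFFF
Convert to decimal digit by digit (value = value*16 + digit):
  3 -> 3
  3*16 + 3 = 51
  51*16 + 15 (F) = 831
  831*16 + 15 (F) = 13311
  13311*16 + 15 (F) = 212991
  212991*16 + 15 (F) = 3407871
  3407871*16 + 15 (F) = 54525951
  54525951*16 + 15 (F) = 872415231
Decimal = 872415231

872415231


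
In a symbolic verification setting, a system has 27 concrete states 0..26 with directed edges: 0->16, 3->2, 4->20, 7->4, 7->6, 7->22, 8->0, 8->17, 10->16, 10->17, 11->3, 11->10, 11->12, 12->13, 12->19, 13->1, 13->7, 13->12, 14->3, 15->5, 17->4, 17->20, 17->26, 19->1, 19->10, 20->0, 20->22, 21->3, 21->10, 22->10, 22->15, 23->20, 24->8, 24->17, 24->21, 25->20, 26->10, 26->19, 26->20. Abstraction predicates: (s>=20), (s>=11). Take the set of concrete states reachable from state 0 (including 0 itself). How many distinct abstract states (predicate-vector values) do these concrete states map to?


BFS from 0:
Concrete reachable: {0, 16}
Abstract via predicates (s>=20), (s>=11):
  (0,0) <- {0}
  (0,1) <- {16}
Distinct abstract states = 2

2


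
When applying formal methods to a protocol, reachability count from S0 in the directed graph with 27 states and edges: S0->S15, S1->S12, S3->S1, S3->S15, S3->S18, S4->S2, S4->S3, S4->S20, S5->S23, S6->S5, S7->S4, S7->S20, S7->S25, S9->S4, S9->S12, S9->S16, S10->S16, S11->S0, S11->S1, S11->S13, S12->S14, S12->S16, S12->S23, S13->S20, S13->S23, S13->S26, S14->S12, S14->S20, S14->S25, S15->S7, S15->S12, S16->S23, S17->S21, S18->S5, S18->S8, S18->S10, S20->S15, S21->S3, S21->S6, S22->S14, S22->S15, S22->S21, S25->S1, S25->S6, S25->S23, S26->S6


BFS from S0:
  layer 0: {S0}
  layer 1: {S15}
  layer 2: {S7, S12}
  layer 3: {S4, S14, S16, S20, S23, S25}
  layer 4: {S1, S2, S3, S6}
  layer 5: {S5, S18}
  layer 6: {S8, S10}
Reachable set: {S0, S1, S2, S3, S4, S5, S6, S7, S8, S10, S12, S14, S15, S16, S18, S20, S23, S25}
Count = 18

18


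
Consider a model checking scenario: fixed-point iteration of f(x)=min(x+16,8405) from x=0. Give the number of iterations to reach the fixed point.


Step 1: x=0, cap=8405, increment=16
Step 2: x grows by 16 each step until capped at 8405; fixed point is x=8405
Step 3: iterations = ceil(8405/16) = 526

526


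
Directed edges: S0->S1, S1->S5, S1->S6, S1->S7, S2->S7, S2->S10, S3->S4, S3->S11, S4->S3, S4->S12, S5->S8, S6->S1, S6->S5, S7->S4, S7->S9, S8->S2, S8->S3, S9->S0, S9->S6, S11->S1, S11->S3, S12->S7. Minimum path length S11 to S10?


BFS layer-by-layer from S11:
  dist 0: {S11}
  dist 1: {S1, S3}
  dist 2: {S4, S5, S6, S7}
  dist 3: {S8, S9, S12}
  dist 4: {S0, S2}
  dist 5: {S10}
  -> S10 reached at distance 5
Shortest path length = 5

5


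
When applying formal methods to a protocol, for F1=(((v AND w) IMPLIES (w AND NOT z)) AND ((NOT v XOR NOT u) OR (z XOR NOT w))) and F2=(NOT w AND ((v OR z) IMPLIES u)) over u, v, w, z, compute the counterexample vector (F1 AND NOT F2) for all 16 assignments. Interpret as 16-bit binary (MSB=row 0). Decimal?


F1 = (((v AND w) IMPLIES (w AND NOT z)) AND ((NOT v XOR NOT u) OR (z XOR NOT w)))
F2 = (NOT w AND ((v OR z) IMPLIES u))
Counterexample to F1=>F2 is where F1=1 and F2=0.
Evaluate each row (bits = u,v,w,z, MSB first):
  row 0 [0000]: F1=1 F2=1 -> F1&~F2 -> 0
  row 1 [0001]: F1=0 F2=0 -> F1&~F2 -> 0
  row 2 [0010]: F1=0 F2=0 -> F1&~F2 -> 0
  row 3 [0011]: F1=1 F2=0 -> F1&~F2 -> 1
  row 4 [0100]: F1=1 F2=0 -> F1&~F2 -> 1
  row 5 [0101]: F1=1 F2=0 -> F1&~F2 -> 1
  row 6 [0110]: F1=1 F2=0 -> F1&~F2 -> 1
  row 7 [0111]: F1=0 F2=0 -> F1&~F2 -> 0
  row 8 [1000]: F1=1 F2=1 -> F1&~F2 -> 0
  row 9 [1001]: F1=1 F2=1 -> F1&~F2 -> 0
  row 10 [1010]: F1=1 F2=0 -> F1&~F2 -> 1
  row 11 [1011]: F1=1 F2=0 -> F1&~F2 -> 1
  row 12 [1100]: F1=1 F2=1 -> F1&~F2 -> 0
  row 13 [1101]: F1=0 F2=1 -> F1&~F2 -> 0
  row 14 [1110]: F1=0 F2=0 -> F1&~F2 -> 0
  row 15 [1111]: F1=0 F2=0 -> F1&~F2 -> 0
Full result column, 4 rows per line (u,v fixed per line; w,z runs 00..11 left to right):
  rows 0-3 [u,v=00]: 0001  = hex 1
  rows 4-7 [u,v=01]: 1110  = hex E
  rows 8-11 [u,v=10]: 0011  = hex 3
  rows 12-15 [u,v=11]: 0000  = hex 0
Counterexample vector (row 0 .. row 15) = 0001111000110000
Output column grouped in 4s = 0001 1110 0011 0000 = 0x1E30
Convert to decimal digit by digit (value = value*16 + digit):
  1 -> 1
  1*16 + 14 (E) = 30
  30*16 + 3 = 483
  483*16 + 0 = 7728
Decimal = 7728

7728


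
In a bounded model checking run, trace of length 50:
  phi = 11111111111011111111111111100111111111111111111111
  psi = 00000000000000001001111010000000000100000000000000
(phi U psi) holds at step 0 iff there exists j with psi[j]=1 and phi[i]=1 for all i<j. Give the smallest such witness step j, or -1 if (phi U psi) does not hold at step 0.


(phi U psi) at 0: need smallest j with psi[j]=1 and phi[i]=1 for all i in [0,j).
Scan from step 0:
  step 0: phi=1, psi=0 -> continue
  step 1: phi=1, psi=0 -> continue
  step 2: phi=1, psi=0 -> continue
  step 3: phi=1, psi=0 -> continue
  step 11: phi=0 -> phi-prefix broken from here
  step 16: psi=1 but phi already failed -> not a witness
  step 19: psi=1 but phi already failed -> not a witness
  step 20: psi=1 but phi already failed -> not a witness
  step 21: psi=1 but phi already failed -> not a witness
  step 22: psi=1 but phi already failed -> not a witness
  step 24: psi=1 but phi already failed -> not a witness
  step 35: psi=1 but phi already failed -> not a witness
  end of trace: no witness -> -1
Witness step = -1

-1


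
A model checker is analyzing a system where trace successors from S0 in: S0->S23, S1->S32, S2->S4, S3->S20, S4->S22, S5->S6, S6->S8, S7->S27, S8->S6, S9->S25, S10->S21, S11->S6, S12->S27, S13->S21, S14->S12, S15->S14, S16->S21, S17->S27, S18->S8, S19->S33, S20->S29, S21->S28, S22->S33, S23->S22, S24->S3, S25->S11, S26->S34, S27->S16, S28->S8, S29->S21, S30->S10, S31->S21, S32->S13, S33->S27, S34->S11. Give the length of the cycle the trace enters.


Trace from S0 until a state repeats:
  S0 -> S23 -> S22 -> S33 -> S27 -> S16 -> S21 -> S28 -> S8 -> S6 -> S8
S8 first seen at step 8, revisited at step 10.
Cycle length = 10 - 8 = 2

2


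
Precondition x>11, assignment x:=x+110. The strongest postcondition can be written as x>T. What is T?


Formula: sp(P, x:=E) = exists old_x. (x = E[old_x/x]) AND P[old_x/x] (old_x is the value of x before the assignment; eliminate old_x by solving x = E[old_x/x] for old_x)
Step 1: Precondition P: x>11, i.e. old_x > 11
Step 2: Assignment gives x = old_x + 110, so old_x = x - 110
Step 3: Substitute into P: x - 110 > 11
Step 4: Simplify: x > 11+110 = 121

121


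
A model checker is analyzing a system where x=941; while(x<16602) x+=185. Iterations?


Step 1: x goes from 941 toward 16602 by 185; the body runs while x<16602, so iterations = ceil((bound-start)/step)
Step 2: Distance=15661
Step 3: ceil(15661/185)=85

85


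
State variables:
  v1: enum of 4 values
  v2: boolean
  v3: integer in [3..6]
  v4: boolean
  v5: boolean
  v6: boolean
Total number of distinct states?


State space = product of domain sizes of all variables.
Domain sizes:
  v1 (enum of 4 values): 4
  v2 (boolean): 2
  v3 (integer in [3..6]): 4
  v4 (boolean): 2
  v5 (boolean): 2
  v6 (boolean): 2
Product = 4 * 2 * 4 * 2 * 2 * 2 = 256

256


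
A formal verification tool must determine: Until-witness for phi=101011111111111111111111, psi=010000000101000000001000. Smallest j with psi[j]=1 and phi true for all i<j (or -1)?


(phi U psi) at 0: need smallest j with psi[j]=1 and phi[i]=1 for all i in [0,j).
Scan from step 0:
  step 0: phi=1, psi=0 -> continue
  step 1: psi=1 and phi held for [0,1) -> witness found
Witness step = 1

1


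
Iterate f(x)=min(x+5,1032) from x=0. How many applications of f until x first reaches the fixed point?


Step 1: x=0, cap=1032, increment=5
Step 2: x grows by 5 each step until capped at 1032; fixed point is x=1032
Step 3: iterations = ceil(1032/5) = 207

207


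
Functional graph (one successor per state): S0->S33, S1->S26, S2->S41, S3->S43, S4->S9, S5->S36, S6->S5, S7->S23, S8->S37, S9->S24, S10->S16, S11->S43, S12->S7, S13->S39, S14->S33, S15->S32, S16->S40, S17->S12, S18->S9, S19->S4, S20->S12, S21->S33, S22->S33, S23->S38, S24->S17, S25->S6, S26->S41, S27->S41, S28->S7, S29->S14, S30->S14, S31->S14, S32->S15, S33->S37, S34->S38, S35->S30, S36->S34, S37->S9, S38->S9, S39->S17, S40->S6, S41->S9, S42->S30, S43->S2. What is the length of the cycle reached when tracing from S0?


Trace from S0 until a state repeats:
  S0 -> S33 -> S37 -> S9 -> S24 -> S17 -> S12 -> S7 -> S23 -> S38 -> S9
S9 first seen at step 3, revisited at step 10.
Cycle length = 10 - 3 = 7

7


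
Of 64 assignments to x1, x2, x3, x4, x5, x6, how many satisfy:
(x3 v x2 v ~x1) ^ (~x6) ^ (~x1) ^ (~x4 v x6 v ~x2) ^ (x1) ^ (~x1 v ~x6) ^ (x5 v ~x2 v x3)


CNF with 7 clauses over 6 vars (64 assignments).
An assignment satisfies CNF iff every clause has >=1 true literal.
Check each row (bits = x1,x2,x3,x4,x5,x6; clause T/F shown):
  row 0 [000000]: clauses=TTTTFTT -> 0
  row 1 [000001]: clauses=TFTTFTT -> 0
  row 2 [000010]: clauses=TTTTFTT -> 0
  row 3 [000011]: clauses=TFTTFTT -> 0
  row 4 [000100]: clauses=TTTTFTT -> 0
  (every remaining row is evaluated the same way; all 64 results are listed next)
Full result column, 8 rows per line (x1,x2,x3 fixed per line; x4,x5,x6 runs 000..111 left to right):
  rows 0-7 [x1,x2,x3=000]: 00000000  (ones: 0)
  rows 8-15 [x1,x2,x3=001]: 00000000  (ones: 0)
  rows 16-23 [x1,x2,x3=010]: 00000000  (ones: 0)
  rows 24-31 [x1,x2,x3=011]: 00000000  (ones: 0)
  rows 32-39 [x1,x2,x3=100]: 00000000  (ones: 0)
  rows 40-47 [x1,x2,x3=101]: 00000000  (ones: 0)
  rows 48-55 [x1,x2,x3=110]: 00000000  (ones: 0)
  rows 56-63 [x1,x2,x3=111]: 00000000  (ones: 0)
Satisfying assignments = 0+0+0+0+0+0+0+0 = 0

0


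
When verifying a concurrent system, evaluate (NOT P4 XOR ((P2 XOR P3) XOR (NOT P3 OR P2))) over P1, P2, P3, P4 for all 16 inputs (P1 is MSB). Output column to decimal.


Formula: (NOT P4 XOR ((P2 XOR P3) XOR (NOT P3 OR P2))) over P1, P2, P3, P4 (16 rows)
Evaluate each row (bits = P1,P2,P3,P4, MSB first):
  row 0 [0000]: (NOT 0 XOR ((0 XOR 0) XOR (NOT 0 OR 0))) -> 0
  row 1 [0001]: (NOT 1 XOR ((0 XOR 0) XOR (NOT 0 OR 0))) -> 1
  row 2 [0010]: (NOT 0 XOR ((0 XOR 1) XOR (NOT 1 OR 0))) -> 0
  row 3 [0011]: (NOT 1 XOR ((0 XOR 1) XOR (NOT 1 OR 0))) -> 1
  row 4 [0100]: (NOT 0 XOR ((1 XOR 0) XOR (NOT 0 OR 1))) -> 1
  row 5 [0101]: (NOT 1 XOR ((1 XOR 0) XOR (NOT 0 OR 1))) -> 0
  row 6 [0110]: (NOT 0 XOR ((1 XOR 1) XOR (NOT 1 OR 1))) -> 0
  row 7 [0111]: (NOT 1 XOR ((1 XOR 1) XOR (NOT 1 OR 1))) -> 1
  row 8 [1000]: (NOT 0 XOR ((0 XOR 0) XOR (NOT 0 OR 0))) -> 0
  row 9 [1001]: (NOT 1 XOR ((0 XOR 0) XOR (NOT 0 OR 0))) -> 1
  row 10 [1010]: (NOT 0 XOR ((0 XOR 1) XOR (NOT 1 OR 0))) -> 0
  row 11 [1011]: (NOT 1 XOR ((0 XOR 1) XOR (NOT 1 OR 0))) -> 1
  row 12 [1100]: (NOT 0 XOR ((1 XOR 0) XOR (NOT 0 OR 1))) -> 1
  row 13 [1101]: (NOT 1 XOR ((1 XOR 0) XOR (NOT 0 OR 1))) -> 0
  row 14 [1110]: (NOT 0 XOR ((1 XOR 1) XOR (NOT 1 OR 1))) -> 0
  row 15 [1111]: (NOT 1 XOR ((1 XOR 1) XOR (NOT 1 OR 1))) -> 1
Full result column, 4 rows per line (P1,P2 fixed per line; P3,P4 runs 00..11 left to right):
  rows 0-3 [P1,P2=00]: 0101  = hex 5
  rows 4-7 [P1,P2=01]: 1001  = hex 9
  rows 8-11 [P1,P2=10]: 0101  = hex 5
  rows 12-15 [P1,P2=11]: 1001  = hex 9
Output column (row 0 .. row 15) = 0101100101011001
Output column grouped in 4s = 0101 1001 0101 1001 = 0x5959
Convert to decimal digit by digit (value = value*16 + digit):
  5 -> 5
  5*16 + 9 = 89
  89*16 + 5 = 1429
  1429*16 + 9 = 22873
Decimal = 22873

22873
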